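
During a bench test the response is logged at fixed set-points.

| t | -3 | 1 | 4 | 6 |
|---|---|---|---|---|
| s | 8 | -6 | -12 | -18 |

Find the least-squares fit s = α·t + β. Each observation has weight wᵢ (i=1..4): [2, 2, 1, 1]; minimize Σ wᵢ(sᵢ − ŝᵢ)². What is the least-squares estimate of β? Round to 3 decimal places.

Setting ∂/∂α … = 0 gives: 72·α + 6·β = -216;  6·α + 6·β = -26.
Δ = 72·6 − 6² = 396.
α = ((-216)·6 − 6·(-26))/396 = -95/33; β = (72·(-26) − 6·(-216))/396 = -16/11.

β = -1.455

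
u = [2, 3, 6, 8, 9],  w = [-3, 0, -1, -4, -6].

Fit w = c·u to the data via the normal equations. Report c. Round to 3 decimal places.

c = -0.505

Sums needed: Σu·u = 194.
Moment sums: Σu·w = -98.
Normal equations: [[194]]·[c]ᵀ = [-98]ᵀ.
c = (-98)/194 = -0.505155.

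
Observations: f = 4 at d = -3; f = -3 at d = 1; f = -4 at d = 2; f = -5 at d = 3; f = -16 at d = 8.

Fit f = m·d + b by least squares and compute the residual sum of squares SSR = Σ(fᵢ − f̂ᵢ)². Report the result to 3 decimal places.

SSR = 2.752

Normal-equation sums: Σd·d = 87, Σd = 11, Σ1 = 5.
And Σd·f = -166, Σf = -24.
Determinant 87·5 − 11² = 314.
m = ((-166)·5 − 11·(-24))/314 = -283/157; b = (87·(-24) − 11·(-166))/314 = -131/157.
Residuals: -90/157, -57/157, 69/157, 195/157, -117/157; SSR = 432/157.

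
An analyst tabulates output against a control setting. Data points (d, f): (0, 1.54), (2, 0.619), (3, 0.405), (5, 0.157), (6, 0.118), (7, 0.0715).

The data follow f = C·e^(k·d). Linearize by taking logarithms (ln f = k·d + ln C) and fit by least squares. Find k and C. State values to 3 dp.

k = -0.435, C = 1.501

Taking logs, ln f = k·d + ln C, so regress ln f on d.
XᵀX = [[123.0000, 23.0000]; [23.0000, 6]], rhs = [-44.2173, -7.5784]ᵀ  (here Σd = 23.0000, Σ(d)² = 123.0000, Σln f = -7.5784, Σd·ln f = -44.2173).
Slope k = (n·Σd·ln f − Σd·Σln f)/(n·Σ(d)² − (Σd)²) = (6·-44.2173 − 23.0000·-7.5784)/209.0000 = -0.43541; ln C = (Σln f − k·Σd)/n = 0.40602, so C = exp(0.40602) = 1.50083.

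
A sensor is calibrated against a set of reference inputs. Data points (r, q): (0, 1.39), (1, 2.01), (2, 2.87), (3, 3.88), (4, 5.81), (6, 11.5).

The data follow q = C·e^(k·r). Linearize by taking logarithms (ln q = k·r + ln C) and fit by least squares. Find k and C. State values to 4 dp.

With ln qᵢ as the transformed response and rᵢ as the regressor:
Σr = 16.0000, Σ(r)² = 66.0000, Σln q = 7.6395, Σr·ln q = 28.5667.
Equations: 66.0000·k + 16.0000·ln C = 28.5667;  16.0000·k + 6·ln C = 7.6395.
Slope k = (n·Σr·ln q − Σr·Σln q)/(n·Σ(r)² − (Σr)²) = (6·28.5667 − 16.0000·7.6395)/140.0000 = 0.35120; ln C = (Σln q − k·Σr)/n = 0.33672, so C = exp(0.33672) = 1.40035.

k = 0.3512, C = 1.4004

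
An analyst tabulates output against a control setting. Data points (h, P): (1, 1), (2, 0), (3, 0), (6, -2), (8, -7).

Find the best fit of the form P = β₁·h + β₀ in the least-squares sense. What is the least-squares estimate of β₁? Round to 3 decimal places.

The normal system MᵀM·[β₁, β₀]ᵀ = MᵀP is [[114, 20]; [20, 5]]·[β₁, β₀]ᵀ = [-67, -8]ᵀ.
Δ = 114·5 − 20² = 170.
β₁ = ((-67)·5 − 20·(-8))/170 = -35/34; β₀ = (114·(-8) − 20·(-67))/170 = 214/85.

β₁ = -1.029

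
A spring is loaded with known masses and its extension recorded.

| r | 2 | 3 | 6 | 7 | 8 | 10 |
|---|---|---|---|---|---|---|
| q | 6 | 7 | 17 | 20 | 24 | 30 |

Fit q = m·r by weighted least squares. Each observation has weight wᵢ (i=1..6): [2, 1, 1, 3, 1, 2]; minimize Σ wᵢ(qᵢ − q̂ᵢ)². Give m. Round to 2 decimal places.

m = 2.93

The normal equations are: 464·m = 1359.
Hence m = 1359 / 464 ≈ 2.92888.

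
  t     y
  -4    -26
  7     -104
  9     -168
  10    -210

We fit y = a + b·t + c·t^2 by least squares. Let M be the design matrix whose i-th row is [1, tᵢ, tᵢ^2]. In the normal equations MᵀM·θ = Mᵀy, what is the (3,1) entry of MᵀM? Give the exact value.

Row 3 ↔ basis t^2, column 1 ↔ basis 1, so (MᵀM)_{3,1} = Σᵢ t^2 = (16)·(1) + (49)·(1) + (81)·(1) + (100)·(1) = 246.

246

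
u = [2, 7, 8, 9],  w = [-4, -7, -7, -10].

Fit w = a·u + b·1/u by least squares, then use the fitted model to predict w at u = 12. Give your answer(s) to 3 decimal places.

Normal-equation sums: Σu·u = 198, Σu·1/u = 4, Σ1/u·1/u = 75793/254016.
And Σu·w = -203, Σ1/u·w = -359/72.
det = 198·(75793/254016) − 4² = 607931/14112.
a = ((-203)·(75793/254016) − 4·(-359/72))/(607931/14112) = -10319771/10942758; b = (198·(-359/72) − 4·(-203))/(607931/14112) = -2473128/607931.
At u = 12: ŵ = (-10319771/10942758)·(12) + (-2473128/607931)·(1/12) = -21257824/1823793.

ŵ = -11.656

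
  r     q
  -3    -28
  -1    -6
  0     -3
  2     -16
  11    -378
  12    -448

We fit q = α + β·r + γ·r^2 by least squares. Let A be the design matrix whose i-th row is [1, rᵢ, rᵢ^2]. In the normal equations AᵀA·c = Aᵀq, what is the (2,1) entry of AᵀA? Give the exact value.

21

Row 2 ↔ basis r, column 1 ↔ basis 1, so (AᵀA)_{2,1} = Σᵢ r = (-3)·(1) + (-1)·(1) + (0)·(1) + (2)·(1) + (11)·(1) + (12)·(1) = 21.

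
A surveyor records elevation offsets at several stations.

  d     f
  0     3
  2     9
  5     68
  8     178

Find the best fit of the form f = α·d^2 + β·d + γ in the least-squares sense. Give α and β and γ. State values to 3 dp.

With design matrix X, XᵀX = [[4737, 645, 93]; [645, 93, 15]; [93, 15, 4]] and Xᵀf = [13128, 1782, 258]ᵀ.
Row-reducing yields α = 4603/1524, β = -3329/1524, γ = 627/254.

α = 3.020, β = -2.184, γ = 2.469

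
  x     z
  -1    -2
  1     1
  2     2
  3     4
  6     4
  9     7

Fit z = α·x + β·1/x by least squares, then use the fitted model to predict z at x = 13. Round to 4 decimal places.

Compute the Gram sums: Σx·x = 132, Σx·1/x = 6, Σ1/x·1/x = 389/162.
And Σx·z = 106, Σ1/x·z = 61/9.
Determinant 132·(389/162) − 6² = 7586/27.
α = (106·(389/162) − 6·(61/9))/(7586/27) = 17323/22758; β = (132·(61/9) − 6·106)/(7586/27) = 3492/3793.
At x = 13: ẑ = (17323/22758)·(13) + (3492/3793)·(1/13) = 2948539/295854.

ẑ = 9.9662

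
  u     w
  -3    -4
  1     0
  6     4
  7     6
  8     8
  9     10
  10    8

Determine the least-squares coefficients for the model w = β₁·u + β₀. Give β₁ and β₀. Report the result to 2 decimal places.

β₁ = 1.03, β₀ = -1.04

The normal equations are: 340·β₁ + 38·β₀ = 312;  38·β₁ + 7·β₀ = 32.
Δ = 340·7 − 38² = 936.
β₁ = (312·7 − 38·32)/936 = 121/117; β₀ = (340·32 − 38·312)/936 = -122/117.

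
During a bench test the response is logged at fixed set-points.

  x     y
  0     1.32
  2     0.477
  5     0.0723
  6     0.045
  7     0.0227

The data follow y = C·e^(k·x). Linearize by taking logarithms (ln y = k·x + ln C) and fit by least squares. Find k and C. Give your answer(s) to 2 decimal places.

With ln yᵢ as the transformed response and xᵢ as the regressor:
Σx = 20.0000, Σ(x)² = 114.0000, Σln y = -9.9760, Σx·ln y = -59.7194.
Equations: 114.0000·k + 20.0000·ln C = -59.7194;  20.0000·k + 5·ln C = -9.9760.
Slope k = (n·Σx·ln y − Σx·Σln y)/(n·Σ(x)² − (Σx)²) = (5·-59.7194 − 20.0000·-9.9760)/170.0000 = -0.58280; ln C = (Σln y − k·Σx)/n = 0.33601, so C = exp(0.33601) = 1.39936.

k = -0.58, C = 1.40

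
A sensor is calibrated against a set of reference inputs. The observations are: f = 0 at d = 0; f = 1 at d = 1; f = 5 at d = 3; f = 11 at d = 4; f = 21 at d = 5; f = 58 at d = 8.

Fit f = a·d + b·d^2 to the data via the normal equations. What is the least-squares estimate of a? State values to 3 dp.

a = -1.361

Compute the Gram sums: Σd·d = 115, Σd·d^2 = 729, Σd^2·d^2 = 5059.
And Σd·f = 629, Σd^2·f = 4459.
So AᵀA·[a, b]ᵀ = Aᵀf: [[115, 729]; [729, 5059]]·[a, b]ᵀ = [629, 4459]ᵀ.
Determinant 115·5059 − 729² = 50344.
a = (629·5059 − 729·4459)/50344 = -17125/12586; b = (115·4459 − 729·629)/50344 = 13561/12586.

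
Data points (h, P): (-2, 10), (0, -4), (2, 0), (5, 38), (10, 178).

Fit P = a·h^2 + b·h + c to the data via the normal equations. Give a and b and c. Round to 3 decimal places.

a = 2.029, b = -2.146, c = -3.126

With design matrix M, MᵀM = [[10657, 1125, 133]; [1125, 133, 15]; [133, 15, 5]] and MᵀP = [18790, 1950, 222]ᵀ.
Row-reducing yields a = 22918/11297, b = -24240/11297, c = -35312/11297.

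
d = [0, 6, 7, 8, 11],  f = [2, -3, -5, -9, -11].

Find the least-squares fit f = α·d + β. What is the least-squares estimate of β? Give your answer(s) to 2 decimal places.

β = 2.61

Normal-equation sums: Σd·d = 270, Σd = 32, Σ1 = 5.
For Aᵀf: Σd·f = -246, Σf = -26.
Normal equations: [[270, 32]; [32, 5]]·[α, β]ᵀ = [-246, -26]ᵀ.
Eliminating β: 5·(row 1) − 32·(row 2) gives 326·α = 5·(-246) − 32·(-26) = -398, so α = -199/163.
Then β = ((-26) − 32·(-199/163))/5 = 426/163.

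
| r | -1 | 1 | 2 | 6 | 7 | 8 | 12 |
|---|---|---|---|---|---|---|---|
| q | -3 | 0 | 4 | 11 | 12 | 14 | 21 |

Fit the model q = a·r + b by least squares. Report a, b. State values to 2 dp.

With design matrix A, AᵀA = [[299, 35]; [35, 7]] and Aᵀq = [525, 59]ᵀ.
Eliminating b: 7·(row 1) − 35·(row 2) gives 868·a = 7·525 − 35·59 = 1610, so a = 115/62.
Then b = (59 − 35·(115/62))/7 = -367/434.

a = 1.85, b = -0.85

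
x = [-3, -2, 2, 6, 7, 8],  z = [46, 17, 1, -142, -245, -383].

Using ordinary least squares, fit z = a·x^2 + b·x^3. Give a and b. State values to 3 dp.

Compute the Gram sums: Σx^2·x^2 = 7906, Σx^2·x^3 = 57108, Σx^3·x^3 = 427306.
And Σx^2·z = -41143, Σx^3·z = -312173.
So AᵀA·[a, b]ᵀ = Aᵀz: [[7906, 57108]; [57108, 427306]]·[a, b]ᵀ = [-41143, -312173]ᵀ.
Determinant 7906·427306 − 57108² = 116957572.
a = ((-41143)·427306 − 57108·(-312173))/116957572 = 123462463/58478786; b = (7906·(-312173) − 57108·(-41143))/116957572 = -59222647/58478786.

a = 2.111, b = -1.013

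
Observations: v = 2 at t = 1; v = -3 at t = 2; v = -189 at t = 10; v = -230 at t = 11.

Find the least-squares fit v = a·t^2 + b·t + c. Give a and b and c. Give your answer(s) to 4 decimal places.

Sums needed: Σt^2·t^2 = 24658, Σt^2·t = 2340, Σt^2 = 226, Σt·t = 226, Σt = 24, Σ1 = 4.
And Σt^2·v = -46740, Σt·v = -4424, Σv = -420.
So MᵀM·[a, b, c]ᵀ = Mᵀv: [[24658, 2340, 226]; [2340, 226, 24]; [226, 24, 4]]·[a, b, c]ᵀ = [-46740, -4424, -420]ᵀ.
Inverting the 3×3 Gram matrix, [a, b, c]ᵀ = [-2, 32/41, 136/41]ᵀ.

a = -2.0000, b = 0.7805, c = 3.3171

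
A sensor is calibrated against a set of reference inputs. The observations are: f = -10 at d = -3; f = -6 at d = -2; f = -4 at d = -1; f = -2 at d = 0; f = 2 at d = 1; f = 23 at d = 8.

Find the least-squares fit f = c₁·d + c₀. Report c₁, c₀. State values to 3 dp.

c₁ = 2.974, c₀ = -0.987

Normal-equation sums: Σd·d = 79, Σd = 3, Σ1 = 6.
For Mᵀf: Σd·f = 232, Σf = 3.
MᵀM·[c₁, c₀]ᵀ = Mᵀf becomes [[79, 3]; [3, 6]]·[c₁, c₀]ᵀ = [232, 3]ᵀ.
Determinant 79·6 − 3² = 465.
c₁ = (232·6 − 3·3)/465 = 461/155; c₀ = (79·3 − 3·232)/465 = -153/155.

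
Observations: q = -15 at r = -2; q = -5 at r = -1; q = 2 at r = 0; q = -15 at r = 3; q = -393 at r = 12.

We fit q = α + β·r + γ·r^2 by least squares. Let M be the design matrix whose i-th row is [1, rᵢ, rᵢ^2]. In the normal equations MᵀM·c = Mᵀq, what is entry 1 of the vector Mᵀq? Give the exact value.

Entry 1 ↔ basis 1, so (Mᵀq)_{1} = Σᵢ qᵢ = (1)·(-15) + (1)·(-5) + (1)·(2) + (1)·(-15) + (1)·(-393) = -426.

-426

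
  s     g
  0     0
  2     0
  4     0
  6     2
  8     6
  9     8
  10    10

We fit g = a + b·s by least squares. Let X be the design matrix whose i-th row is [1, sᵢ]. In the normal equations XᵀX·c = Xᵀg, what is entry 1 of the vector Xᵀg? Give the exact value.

26

Entry 1 ↔ basis 1, so (Xᵀg)_{1} = Σᵢ gᵢ = (1)·(0) + (1)·(0) + (1)·(0) + (1)·(2) + (1)·(6) + (1)·(8) + (1)·(10) = 26.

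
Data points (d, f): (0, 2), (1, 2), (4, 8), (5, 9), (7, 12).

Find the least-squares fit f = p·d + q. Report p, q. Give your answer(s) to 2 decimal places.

Entries of AᵀA: Σd·d = 91, Σd = 17, Σ1 = 5.
And Σd·f = 163, Σf = 33.
Normal equations: [[91, 17]; [17, 5]]·[p, q]ᵀ = [163, 33]ᵀ.
Eliminating q: 5·(row 1) − 17·(row 2) gives 166·p = 5·163 − 17·33 = 254, so p = 127/83.
Then q = (33 − 17·(127/83))/5 = 116/83.

p = 1.53, q = 1.40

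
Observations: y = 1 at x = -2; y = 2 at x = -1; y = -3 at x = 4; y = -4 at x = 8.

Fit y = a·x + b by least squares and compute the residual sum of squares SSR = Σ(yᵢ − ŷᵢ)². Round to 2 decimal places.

The normal equations are: 85·a + 9·b = -48;  9·a + 4·b = -4.
(Σx·x = 85, Σx = 9, Σ1 = 4, Σx·y = -48, Σy = -4.)
Δ = 85·4 − 9² = 259.
a = ((-48)·4 − 9·(-4))/259 = -156/259; b = (85·(-4) − 9·(-48))/259 = 92/259.
Residuals: -145/259, 270/259, -35/37, 120/259; SSR = 650/259.

SSR = 2.51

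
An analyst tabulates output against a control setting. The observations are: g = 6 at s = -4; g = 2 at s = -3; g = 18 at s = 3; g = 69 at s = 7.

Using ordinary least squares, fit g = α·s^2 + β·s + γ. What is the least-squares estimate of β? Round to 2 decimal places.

Entries of XᵀX: Σs^2·s^2 = 2819, Σs^2·s = 279, Σs^2 = 83, Σs·s = 83, Σs = 3, Σ1 = 4.
And Σs^2·g = 3657, Σs·g = 507, Σg = 95.
Normal equations: [[2819, 279, 83]; [279, 83, 3]; [83, 3, 4]]·[α, β, γ]ᵀ = [3657, 507, 95]ᵀ.
Row-reducing yields α = 4903/4892, β = 225045/83164, γ = 19207/20791.

β = 2.71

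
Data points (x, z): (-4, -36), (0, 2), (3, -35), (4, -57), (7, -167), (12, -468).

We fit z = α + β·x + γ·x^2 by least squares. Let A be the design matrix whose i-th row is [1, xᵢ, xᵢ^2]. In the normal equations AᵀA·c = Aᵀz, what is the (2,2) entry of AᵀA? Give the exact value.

234

Row 2 ↔ basis x, column 2 ↔ basis x, so (AᵀA)_{2,2} = Σᵢ (x)·(x) = (-4)·(-4) + (0)·(0) + (3)·(3) + (4)·(4) + (7)·(7) + (12)·(12) = 234.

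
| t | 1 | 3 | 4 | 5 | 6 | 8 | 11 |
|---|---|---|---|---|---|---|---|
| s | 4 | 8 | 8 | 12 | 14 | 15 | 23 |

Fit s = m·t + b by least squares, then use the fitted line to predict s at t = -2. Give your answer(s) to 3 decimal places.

From the data, Σt·t = 272, Σt = 38, Σ1 = 7.
For Xᵀs: Σt·s = 577, Σs = 84.
Δ = 272·7 − 38² = 460.
m = (577·7 − 38·84)/460 = 847/460; b = (272·84 − 38·577)/460 = 461/230.
At t = -2: ŝ = (847/460)·(-2) + (461/230)·(1) = -193/115.

ŝ = -1.678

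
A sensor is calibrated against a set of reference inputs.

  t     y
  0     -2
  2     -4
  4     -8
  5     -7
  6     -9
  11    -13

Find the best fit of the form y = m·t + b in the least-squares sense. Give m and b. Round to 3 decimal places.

m = -1.000, b = -2.500

XᵀX·[m, b]ᵀ = Xᵀy reads: 202·m + 28·b = -272;  28·m + 6·b = -43.
Δ = 202·6 − 28² = 428.
m = ((-272)·6 − 28·(-43))/428 = -1; b = (202·(-43) − 28·(-272))/428 = -5/2.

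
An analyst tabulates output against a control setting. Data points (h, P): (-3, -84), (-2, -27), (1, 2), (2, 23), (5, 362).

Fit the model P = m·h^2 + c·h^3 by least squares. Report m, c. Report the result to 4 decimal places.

m = -0.4327, c = 2.9829

MᵀM·[m, c]ᵀ = MᵀP reads: 739·m + 2883·c = 8280;  2883·m + 16483·c = 47920.
Eliminating c: 16483·(row 1) − 2883·(row 2) gives 3869248·m = 16483·8280 − 2883·47920 = -1674120, so m = -209265/483656.
Then c = (47920 − 2883·(-209265/483656))/16483 = 1442705/483656.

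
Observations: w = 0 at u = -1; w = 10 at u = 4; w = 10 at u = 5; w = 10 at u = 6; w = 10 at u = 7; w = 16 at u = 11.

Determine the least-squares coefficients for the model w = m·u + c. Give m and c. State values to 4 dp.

m = 1.2586, c = 2.6207

Setting ∂/∂m … = 0 gives: 248·m + 32·c = 396;  32·m + 6·c = 56.
(Σu·u = 248, Σu = 32, Σ1 = 6, Σu·w = 396, Σw = 56.)
Determinant 248·6 − 32² = 464.
m = (396·6 − 32·56)/464 = 73/58; c = (248·56 − 32·396)/464 = 76/29.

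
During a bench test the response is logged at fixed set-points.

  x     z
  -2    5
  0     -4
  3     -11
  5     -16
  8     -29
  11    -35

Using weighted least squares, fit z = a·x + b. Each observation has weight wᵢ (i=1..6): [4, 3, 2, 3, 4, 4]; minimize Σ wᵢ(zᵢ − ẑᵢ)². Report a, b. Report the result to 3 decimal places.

From the data, Σwᵢ·x·x = 849, Σwᵢ·x = 89, Σwᵢ·1 = 20.
Moment sums: Σwᵢ·x·z = -2814, Σwᵢ·z = -318.
So AᵀWA·[a, b]ᵀ = AᵀWz: [[849, 89]; [89, 20]]·[a, b]ᵀ = [-2814, -318]ᵀ.
Eliminating b: 20·(row 1) − 89·(row 2) gives 9059·a = 20·(-2814) − 89·(-318) = -27978, so a = -27978/9059.
Then b = ((-318) − 89·(-27978/9059))/20 = -19536/9059.

a = -3.088, b = -2.157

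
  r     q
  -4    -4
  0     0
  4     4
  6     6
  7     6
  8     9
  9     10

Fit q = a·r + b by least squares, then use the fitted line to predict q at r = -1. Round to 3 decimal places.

Setting ∂/∂a … = 0 gives: 262·a + 30·b = 272;  30·a + 7·b = 31.
(Σr·r = 262, Σr = 30, Σ1 = 7, Σr·q = 272, Σq = 31.)
det = 262·7 − 30² = 934.
a = (272·7 − 30·31)/934 = 487/467; b = (262·31 − 30·272)/934 = -19/467.
At r = -1: q̂ = (487/467)·(-1) + (-19/467)·(1) = -506/467.

q̂ = -1.084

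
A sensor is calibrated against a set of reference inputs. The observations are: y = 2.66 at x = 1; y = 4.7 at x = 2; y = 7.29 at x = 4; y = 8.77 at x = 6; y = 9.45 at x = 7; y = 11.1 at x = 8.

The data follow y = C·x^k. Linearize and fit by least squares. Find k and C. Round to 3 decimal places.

k = 0.652, C = 2.804

Taking logs, ln y = k·ln x + ln C, so regress ln y on ln x.
XᵀX = [[13.7233, 7.8966]; [7.8966, 6]], rhs = [17.0927, 11.3367]ᵀ  (here Σln x = 7.8966, Σ(ln x)² = 13.7233, Σln y = 11.3367, Σln x·ln y = 17.0927).
Slope k = (n·Σln x·ln y − Σln x·Σln y)/(n·Σ(ln x)² − (Σln x)²) = (6·17.0927 − 7.8966·11.3367)/19.9843 = 0.65229; ln C = (Σln y − k·Σln x)/n = 1.03097, so C = exp(1.03097) = 2.80379.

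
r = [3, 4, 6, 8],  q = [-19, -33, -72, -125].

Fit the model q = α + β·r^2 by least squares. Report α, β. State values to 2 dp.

Sums needed: Σ1 = 4, Σr^2 = 125, Σr^2·r^2 = 5729.
Moment sums: Σq = -249, Σr^2·q = -11291.
So MᵀM·[α, β]ᵀ = Mᵀq: [[4, 125]; [125, 5729]]·[α, β]ᵀ = [-249, -11291]ᵀ.
Eliminating β: 5729·(row 1) − 125·(row 2) gives 7291·α = 5729·(-249) − 125·(-11291) = -15146, so α = -15146/7291.
Then β = ((-11291) − 125·(-15146/7291))/5729 = -14039/7291.

α = -2.08, β = -1.93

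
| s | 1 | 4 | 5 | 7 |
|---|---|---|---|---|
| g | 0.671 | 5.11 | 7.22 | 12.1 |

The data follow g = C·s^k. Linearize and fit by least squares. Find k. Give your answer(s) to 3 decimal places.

With ln gᵢ as the transformed response and ln sᵢ as the regressor:
Sums: Σln s = 4.9416, Σ(ln s)² = 8.2987, Σln g = 5.7023, Σln s·ln g = 10.2945.
Normal system: [[8.2987, 4.9416]; [4.9416, 4]]·[k, ln C]ᵀ = [10.2945, 5.7023]ᵀ.
Slope k = (n·Σln s·ln g − Σln s·Σln g)/(n·Σ(ln s)² − (Σln s)²) = (4·10.2945 − 4.9416·5.7023)/8.7748 = 1.48144; ln C = (Σln g − k·Σln s)/n = -0.40462.

k = 1.481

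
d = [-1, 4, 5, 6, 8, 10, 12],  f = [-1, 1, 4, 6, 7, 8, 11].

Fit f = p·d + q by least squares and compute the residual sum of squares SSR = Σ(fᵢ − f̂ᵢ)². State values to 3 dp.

SSR = 6.445

Sums needed: Σd·d = 386, Σd = 44, Σ1 = 7.
Moment sums: Σd·f = 329, Σf = 36.
So AᵀA·[p, q]ᵀ = Aᵀf: [[386, 44]; [44, 7]]·[p, q]ᵀ = [329, 36]ᵀ.
Δ = 386·7 − 44² = 766.
p = (329·7 − 44·36)/766 = 719/766; q = (386·36 − 44·329)/766 = -290/383.
Residuals: 533/766, -765/383, 49/766, 431/383, 95/383, -241/383, 189/383; SSR = 4937/766.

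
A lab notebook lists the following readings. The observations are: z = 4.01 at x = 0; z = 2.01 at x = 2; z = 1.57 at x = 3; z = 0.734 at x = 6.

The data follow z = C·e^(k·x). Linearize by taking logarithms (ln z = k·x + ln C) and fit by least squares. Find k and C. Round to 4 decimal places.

k = -0.2792, C = 3.7622

With ln zᵢ as the transformed response and xᵢ as the regressor:
Σx = 11.0000, Σ(x)² = 49.0000, Σln z = 2.2288, Σx·ln z = 0.8940.
Equations: 49.0000·k + 11.0000·ln C = 0.8940;  11.0000·k + 4·ln C = 2.2288.
Slope k = (n·Σx·ln z − Σx·Σln z)/(n·Σ(x)² − (Σx)²) = (4·0.8940 − 11.0000·2.2288)/75.0000 = -0.27920; ln C = (Σln z − k·Σx)/n = 1.32500, so C = exp(1.32500) = 3.76218.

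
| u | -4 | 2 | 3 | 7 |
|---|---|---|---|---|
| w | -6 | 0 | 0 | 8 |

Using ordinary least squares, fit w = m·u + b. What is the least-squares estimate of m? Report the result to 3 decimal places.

Sums needed: Σu·u = 78, Σu = 8, Σ1 = 4.
Moment sums: Σu·w = 80, Σw = 2.
Δ = 78·4 − 8² = 248.
m = (80·4 − 8·2)/248 = 38/31; b = (78·2 − 8·80)/248 = -121/62.

m = 1.226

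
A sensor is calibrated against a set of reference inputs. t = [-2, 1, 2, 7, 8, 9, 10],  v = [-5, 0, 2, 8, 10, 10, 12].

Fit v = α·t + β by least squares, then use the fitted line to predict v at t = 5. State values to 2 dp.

The normal system XᵀX·[α, β]ᵀ = Xᵀv is [[303, 35]; [35, 7]]·[α, β]ᵀ = [360, 37]ᵀ.
det = 303·7 − 35² = 896.
α = (360·7 − 35·37)/896 = 175/128; β = (303·37 − 35·360)/896 = -1389/896.
At t = 5: v̂ = (175/128)·(5) + (-1389/896)·(1) = 37/7.

v̂ = 5.29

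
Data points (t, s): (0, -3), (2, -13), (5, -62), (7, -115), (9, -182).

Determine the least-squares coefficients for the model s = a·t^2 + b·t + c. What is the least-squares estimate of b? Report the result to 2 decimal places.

b = -1.75

The normal equations are: 9603·a + 1205·b + 159·c = -21979;  1205·a + 159·b + 23·c = -2779;  159·a + 23·b + 5·c = -375.
(Σt^2·t^2 = 9603, Σt^2·t = 1205, Σt^2 = 159, Σt·t = 159, Σt = 23, Σ1 = 5, Σt^2·s = -21979, Σt·s = -2779, Σs = -375.)
Inverting the 3×3 Gram matrix, [a, b, c]ᵀ = [-44623/21991, -38441/21991, -53485/21991]ᵀ.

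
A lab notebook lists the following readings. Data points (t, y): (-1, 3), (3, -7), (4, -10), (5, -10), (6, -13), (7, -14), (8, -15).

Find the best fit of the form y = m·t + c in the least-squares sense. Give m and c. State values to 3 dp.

Setting ∂/∂m … = 0 gives: 200·m + 32·c = -410;  32·m + 7·c = -66.
Eliminating c: 7·(row 1) − 32·(row 2) gives 376·m = 7·(-410) − 32·(-66) = -758, so m = -379/188.
Then c = ((-66) − 32·(-379/188))/7 = -10/47.

m = -2.016, c = -0.213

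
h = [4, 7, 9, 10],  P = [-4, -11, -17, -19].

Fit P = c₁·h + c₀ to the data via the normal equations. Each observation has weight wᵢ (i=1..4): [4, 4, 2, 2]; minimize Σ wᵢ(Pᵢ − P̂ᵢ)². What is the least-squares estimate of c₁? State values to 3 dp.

c₁ = -2.530

Sums needed: Σwᵢ·h·h = 622, Σwᵢ·h = 82, Σwᵢ·1 = 12.
For AᵀWP: Σwᵢ·h·P = -1058, Σwᵢ·P = -132.
So AᵀWA·[c₁, c₀]ᵀ = AᵀWP: [[622, 82]; [82, 12]]·[c₁, c₀]ᵀ = [-1058, -132]ᵀ.
Eliminating c₀: 12·(row 1) − 82·(row 2) gives 740·c₁ = 12·(-1058) − 82·(-132) = -1872, so c₁ = -468/185.
Then c₀ = ((-132) − 82·(-468/185))/12 = 1163/185.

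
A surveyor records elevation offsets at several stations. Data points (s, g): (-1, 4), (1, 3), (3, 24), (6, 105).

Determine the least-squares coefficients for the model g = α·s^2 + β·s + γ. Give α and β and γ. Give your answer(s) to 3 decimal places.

α = 3.087, β = -1.074, γ = 0.141

Normal-equation sums: Σs^2·s^2 = 1379, Σs^2·s = 243, Σs^2 = 47, Σs·s = 47, Σs = 9, Σ1 = 4.
And Σs^2·g = 4003, Σs·g = 701, Σg = 136.
XᵀX·[α, β, γ]ᵀ = Xᵀg becomes [[1379, 243, 47]; [243, 47, 9]; [47, 9, 4]]·[α, β, γ]ᵀ = [4003, 701, 136]ᵀ.
Solving the 3×3 system (Gaussian elimination) gives α = 460/149, β = -160/149, γ = 21/149.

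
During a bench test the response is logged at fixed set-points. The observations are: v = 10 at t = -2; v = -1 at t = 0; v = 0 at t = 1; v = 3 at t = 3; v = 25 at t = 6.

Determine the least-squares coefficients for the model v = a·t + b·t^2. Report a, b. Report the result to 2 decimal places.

a = -2.46, b = 1.11

Sums needed: Σt·t = 50, Σt·t^2 = 236, Σt^2·t^2 = 1394.
And Σt·v = 139, Σt^2·v = 967.
MᵀM·[a, b]ᵀ = Mᵀv becomes [[50, 236]; [236, 1394]]·[a, b]ᵀ = [139, 967]ᵀ.
Δ = 50·1394 − 236² = 14004.
a = (139·1394 − 236·967)/14004 = -5741/2334; b = (50·967 − 236·139)/14004 = 2591/2334.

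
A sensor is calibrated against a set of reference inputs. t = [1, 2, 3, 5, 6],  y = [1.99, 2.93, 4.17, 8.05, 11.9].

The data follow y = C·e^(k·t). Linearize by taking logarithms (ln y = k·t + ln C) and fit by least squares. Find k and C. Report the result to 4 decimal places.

k = 0.3517, C = 1.4262

With ln yᵢ as the transformed response and tᵢ as the regressor:
Sums: Σt = 17.0000, Σ(t)² = 75.0000, Σln y = 7.7533, Σt·ln y = 32.4095.
Normal system: [[75.0000, 17.0000]; [17.0000, 5]]·[k, ln C]ᵀ = [32.4095, 7.7533]ᵀ.
Solving (det = 86.0000): k = 0.35165, ln C = 0.35504, so C = exp(0.35504) = 1.42624.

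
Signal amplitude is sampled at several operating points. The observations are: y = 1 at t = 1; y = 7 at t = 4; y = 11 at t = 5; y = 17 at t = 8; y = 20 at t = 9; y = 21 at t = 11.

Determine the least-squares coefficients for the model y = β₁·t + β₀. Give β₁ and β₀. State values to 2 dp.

Normal-equation sums: Σt·t = 308, Σt = 38, Σ1 = 6.
And Σt·y = 631, Σy = 77.
det = 308·6 − 38² = 404.
β₁ = (631·6 − 38·77)/404 = 215/101; β₀ = (308·77 − 38·631)/404 = -131/202.

β₁ = 2.13, β₀ = -0.65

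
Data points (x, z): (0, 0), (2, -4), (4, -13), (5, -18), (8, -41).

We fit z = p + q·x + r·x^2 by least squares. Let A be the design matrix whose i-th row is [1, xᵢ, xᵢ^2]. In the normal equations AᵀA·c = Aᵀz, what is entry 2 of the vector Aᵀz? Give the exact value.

Entry 2 ↔ basis x, so (Aᵀz)_{2} = Σᵢ (x)·zᵢ = (0)·(0) + (2)·(-4) + (4)·(-13) + (5)·(-18) + (8)·(-41) = -478.

-478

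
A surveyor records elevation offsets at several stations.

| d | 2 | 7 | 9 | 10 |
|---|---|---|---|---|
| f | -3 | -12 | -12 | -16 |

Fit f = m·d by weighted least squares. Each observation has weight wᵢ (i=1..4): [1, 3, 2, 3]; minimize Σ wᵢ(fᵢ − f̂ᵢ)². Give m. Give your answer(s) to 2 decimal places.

m = -1.56

Normal-equation sums: Σwᵢ·d·d = 613.
For AᵀWf: Σwᵢ·d·f = -954.
Normal equations: [[613]]·[m]ᵀ = [-954]ᵀ.
m = (-954)/613 = -1.55628.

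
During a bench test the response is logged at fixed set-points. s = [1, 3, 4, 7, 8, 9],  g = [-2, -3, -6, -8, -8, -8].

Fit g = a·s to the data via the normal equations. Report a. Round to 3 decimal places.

The normal system AᵀA·[a]ᵀ = Aᵀg is [[220]]·[a]ᵀ = [-227]ᵀ.
Hence a = -227 / 220 ≈ -1.03182.

a = -1.032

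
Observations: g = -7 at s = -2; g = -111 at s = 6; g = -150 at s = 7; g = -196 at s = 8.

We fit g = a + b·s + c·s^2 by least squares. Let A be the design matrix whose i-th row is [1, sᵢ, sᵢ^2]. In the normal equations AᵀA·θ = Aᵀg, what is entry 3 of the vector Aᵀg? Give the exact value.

Entry 3 ↔ basis s^2, so (Aᵀg)_{3} = Σᵢ (s^2)·gᵢ = (4)·(-7) + (36)·(-111) + (49)·(-150) + (64)·(-196) = -23918.

-23918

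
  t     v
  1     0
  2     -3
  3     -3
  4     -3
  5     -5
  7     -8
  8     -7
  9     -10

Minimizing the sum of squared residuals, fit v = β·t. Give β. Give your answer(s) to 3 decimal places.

β = -1.020

The normal equations are: 249·β = -254.
β = (-254)/249 = -1.02008.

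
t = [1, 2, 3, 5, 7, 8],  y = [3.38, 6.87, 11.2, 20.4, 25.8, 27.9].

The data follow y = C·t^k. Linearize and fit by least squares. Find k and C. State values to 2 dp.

k = 1.04, C = 3.44

Let Y = ln y. Fitting Y = k·ln t + ln C by least squares:
Σln t = 7.4265, Σ(ln t)² = 12.3883, Σln y = 15.1555, Σln t·ln y = 22.0899.
Equations: 12.3883·k + 7.4265·ln C = 22.0899;  7.4265·k + 6·ln C = 15.1555.
Slope k = (n·Σln t·ln y − Σln t·Σln y)/(n·Σ(ln t)² − (Σln t)²) = (6·22.0899 − 7.4265·15.1555)/19.1764 = 1.04224; ln C = (Σln y − k·Σln t)/n = 1.23587, so C = exp(1.23587) = 3.44138.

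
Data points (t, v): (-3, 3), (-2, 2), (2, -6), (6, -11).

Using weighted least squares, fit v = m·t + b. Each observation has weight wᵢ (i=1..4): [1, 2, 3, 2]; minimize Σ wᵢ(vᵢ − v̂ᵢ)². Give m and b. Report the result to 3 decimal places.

m = -1.626, b = -1.889

Normal-equation sums: Σwᵢ·t·t = 101, Σwᵢ·t = 11, Σwᵢ·1 = 8.
Right-hand side: Σwᵢ·t·v = -185, Σwᵢ·v = -33.
XᵀWX·[m, b]ᵀ = XᵀWv becomes [[101, 11]; [11, 8]]·[m, b]ᵀ = [-185, -33]ᵀ.
Eliminating b: 8·(row 1) − 11·(row 2) gives 687·m = 8·(-185) − 11·(-33) = -1117, so m = -1117/687.
Then b = ((-33) − 11·(-1117/687))/8 = -1298/687.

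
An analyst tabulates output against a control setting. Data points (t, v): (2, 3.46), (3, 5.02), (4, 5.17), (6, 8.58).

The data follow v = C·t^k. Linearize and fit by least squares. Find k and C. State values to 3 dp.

With ln vᵢ as the transformed response and ln tᵢ as the regressor:
AᵀA = [[6.8196, 4.9698]; [4.9698, 4]], rhs = [8.7617, 6.6470]ᵀ  (here Σln t = 4.9698, Σ(ln t)² = 6.8196, Σln v = 6.6470, Σln t·ln v = 8.7617).
Solving (det = 2.5794): k = 0.78017, ln C = 0.69243, so C = exp(0.69243) = 1.99856.

k = 0.780, C = 1.999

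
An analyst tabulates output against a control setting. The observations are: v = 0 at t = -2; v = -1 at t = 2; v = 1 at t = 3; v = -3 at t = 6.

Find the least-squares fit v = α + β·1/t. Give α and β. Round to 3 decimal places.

α = -0.687, β = -0.506

Normal-equation sums: Σ1 = 4, Σ1/t = 1/2, Σ1/t·1/t = 23/36.
For Aᵀv: Σv = -3, Σ1/t·v = -2/3.
AᵀA·[α, β]ᵀ = Aᵀv becomes [[4, 1/2]; [1/2, 23/36]]·[α, β]ᵀ = [-3, -2/3]ᵀ.
Eliminating β: (23/36)·(row 1) − (1/2)·(row 2) gives (83/36)·α = (23/36)·(-3) − (1/2)·(-2/3) = -19/12, so α = -57/83.
Then β = ((-2/3) − (1/2)·(-57/83))/(23/36) = -42/83.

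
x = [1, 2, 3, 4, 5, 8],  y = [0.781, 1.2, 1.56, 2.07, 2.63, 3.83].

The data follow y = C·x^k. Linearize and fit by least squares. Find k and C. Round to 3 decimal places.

k = 0.774, C = 0.729

With ln yᵢ as the transformed response and ln xᵢ as the regressor:
AᵀA = [[10.5236, 6.8669]; [6.8669, 6]], rhs = [5.9722, 3.4172]ᵀ  (here Σln x = 6.8669, Σ(ln x)² = 10.5236, Σln y = 3.4172, Σln x·ln y = 5.9722).
Slope k = (n·Σln x·ln y − Σln x·Σln y)/(n·Σ(ln x)² − (Σln x)²) = (6·5.9722 − 6.8669·3.4172)/15.9867 = 0.77361; ln C = (Σln y − k·Σln x)/n = -0.31585, so C = exp(-0.31585) = 0.72917.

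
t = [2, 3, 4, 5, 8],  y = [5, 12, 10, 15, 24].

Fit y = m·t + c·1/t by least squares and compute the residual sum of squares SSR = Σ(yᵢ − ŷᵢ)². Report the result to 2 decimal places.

Entries of MᵀM: Σt·t = 118, Σt·1/t = 5, Σ1/t·1/t = 6901/14400.
Right-hand side: Σt·y = 353, Σ1/t·y = 15.
Normal equations: [[118, 5]; [5, 6901/14400]]·[m, c]ᵀ = [353, 15]ᵀ.
Eliminating c: (6901/14400)·(row 1) − 5·(row 2) gives (227159/7200)·m = (6901/14400)·353 − 5·15 = 1356053/14400, so m = 1356053/454318.
Then c = (15 − 5·(1356053/454318))/(6901/14400) = 36000/227159.
Residuals: -238258/227159, 1359657/454318, -449516/227159, 20105/454318, 23104/227159; SSR = 6353551/454318.

SSR = 13.98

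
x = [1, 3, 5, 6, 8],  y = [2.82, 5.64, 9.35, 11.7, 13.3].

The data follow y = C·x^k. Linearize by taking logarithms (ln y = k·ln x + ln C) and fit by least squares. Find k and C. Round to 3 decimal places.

Let Y = ln y. Fitting Y = k·ln x + ln C by least squares:
Σln x = 6.5793, Σ(ln x)² = 11.3317, Σln y = 10.0494, Σln x·ln y = 15.2863.
Equations: 11.3317·k + 6.5793·ln C = 15.2863;  6.5793·k + 5·ln C = 10.0494.
Δ = 11.3317·5 − (6.5793)² = 13.3720; k = (15.2863·5 − 6.5793·10.0494)/13.3720 = 0.77132, ln C = (11.3317·10.0494 − 6.5793·15.2863)/13.3720 = 0.99493, so C = exp(0.99493) = 2.70453.

k = 0.771, C = 2.705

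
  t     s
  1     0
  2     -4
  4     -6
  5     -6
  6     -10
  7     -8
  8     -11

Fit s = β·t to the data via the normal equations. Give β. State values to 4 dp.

β = -1.3641

Setting ∂/∂β … = 0 gives: 195·β = -266.
(Σt·t = 195, Σt·s = -266.)
Hence β = -266 / 195 ≈ -1.3641.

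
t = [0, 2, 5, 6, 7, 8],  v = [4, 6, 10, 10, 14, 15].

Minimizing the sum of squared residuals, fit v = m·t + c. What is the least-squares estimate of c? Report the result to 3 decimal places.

c = 3.458

With design matrix A, AᵀA = [[178, 28]; [28, 6]] and Aᵀv = [340, 59]ᵀ.
det = 178·6 − 28² = 284.
m = (340·6 − 28·59)/284 = 97/71; c = (178·59 − 28·340)/284 = 491/142.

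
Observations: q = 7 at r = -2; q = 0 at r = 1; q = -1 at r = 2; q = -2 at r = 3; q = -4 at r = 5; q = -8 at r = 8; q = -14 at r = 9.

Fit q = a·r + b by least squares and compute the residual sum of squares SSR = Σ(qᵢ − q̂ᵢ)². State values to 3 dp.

SSR = 13.825

The normal system XᵀX·[a, b]ᵀ = Xᵀq is [[188, 26]; [26, 7]]·[a, b]ᵀ = [-232, -22]ᵀ.
Eliminating b: 7·(row 1) − 26·(row 2) gives 640·a = 7·(-232) − 26·(-22) = -1052, so a = -263/160.
Then b = ((-22) − 26·(-263/160))/7 = 237/80.
Residuals: 3/4, -211/160, -27/40, -1/32, 201/160, 35/16, -347/160; SSR = 553/40.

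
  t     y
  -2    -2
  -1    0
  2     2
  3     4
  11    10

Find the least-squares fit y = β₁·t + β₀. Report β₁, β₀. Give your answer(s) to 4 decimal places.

β₁ = 0.8897, β₀ = 0.4867

XᵀX·[β₁, β₀]ᵀ = Xᵀy reads: 139·β₁ + 13·β₀ = 130;  13·β₁ + 5·β₀ = 14.
(Σt·t = 139, Σt = 13, Σ1 = 5, Σt·y = 130, Σy = 14.)
Eliminating β₀: 5·(row 1) − 13·(row 2) gives 526·β₁ = 5·130 − 13·14 = 468, so β₁ = 234/263.
Then β₀ = (14 − 13·(234/263))/5 = 128/263.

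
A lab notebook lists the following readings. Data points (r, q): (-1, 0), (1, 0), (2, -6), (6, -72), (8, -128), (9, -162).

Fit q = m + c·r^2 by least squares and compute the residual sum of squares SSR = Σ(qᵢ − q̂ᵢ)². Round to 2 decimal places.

SSR = 1.01

MᵀM·[m, c]ᵀ = Mᵀq reads: 6·m + 187·c = -368;  187·m + 11971·c = -23930.
Eliminating c: 11971·(row 1) − 187·(row 2) gives 36857·m = 11971·(-368) − 187·(-23930) = 69582, so m = 69582/36857.
Then c = ((-23930) − 187·(69582/36857))/11971 = -74764/36857.
Residuals: 5182/36857, 5182/36857, 8332/36857, -31782/36857, -2382/36857, 15468/36857; SSR = 37392/36857.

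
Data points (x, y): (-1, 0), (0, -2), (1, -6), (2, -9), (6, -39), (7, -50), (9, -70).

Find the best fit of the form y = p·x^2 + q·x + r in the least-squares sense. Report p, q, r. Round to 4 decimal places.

p = -0.5020, q = -3.1210, r = -2.1068

From the data, Σx^2·x^2 = 10276, Σx^2·x = 1296, Σx^2 = 172, Σx·x = 172, Σx = 24, Σ1 = 7.
And Σx^2·y = -9566, Σx·y = -1238, Σy = -176.
MᵀM·[p, q, r]ᵀ = Mᵀy becomes [[10276, 1296, 172]; [1296, 172, 24]; [172, 24, 7]]·[p, q, r]ᵀ = [-9566, -1238, -176]ᵀ.
Inverting the 3×3 Gram matrix, [p, q, r]ᵀ = [-6429/12806, -39967/12806, -710/337]ᵀ.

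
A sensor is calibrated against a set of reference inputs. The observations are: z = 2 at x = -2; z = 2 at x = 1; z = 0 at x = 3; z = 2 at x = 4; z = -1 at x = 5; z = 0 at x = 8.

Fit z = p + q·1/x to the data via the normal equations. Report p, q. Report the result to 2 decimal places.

From the data, Σ1 = 6, Σ1/x = 169/120, Σ1/x·1/x = 21301/14400.
For Aᵀz: Σz = 5, Σ1/x·z = 13/10.
Normal equations: [[6, 169/120]; [169/120, 21301/14400]]·[p, q]ᵀ = [5, 13/10]ᵀ.
det = 6·(21301/14400) − (169/120)² = 19849/2880.
p = (5·(21301/14400) − (169/120)·(13/10))/(19849/2880) = 80141/99245; q = (6·(13/10) − (169/120)·5)/(19849/2880) = 2184/19849.

p = 0.81, q = 0.11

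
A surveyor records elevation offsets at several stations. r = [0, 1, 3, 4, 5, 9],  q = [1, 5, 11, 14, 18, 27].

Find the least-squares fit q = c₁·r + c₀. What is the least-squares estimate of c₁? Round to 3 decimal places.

XᵀX·[c₁, c₀]ᵀ = Xᵀq reads: 132·c₁ + 22·c₀ = 427;  22·c₁ + 6·c₀ = 76.
Eliminating c₀: 6·(row 1) − 22·(row 2) gives 308·c₁ = 6·427 − 22·76 = 890, so c₁ = 445/154.
Then c₀ = (76 − 22·(445/154))/6 = 29/14.

c₁ = 2.890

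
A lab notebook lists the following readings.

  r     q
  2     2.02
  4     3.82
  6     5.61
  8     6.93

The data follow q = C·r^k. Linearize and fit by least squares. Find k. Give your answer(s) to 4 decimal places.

Linearized form: ln q = k·ln r + ln C. From the 4 transformed points,
Σln r = 5.9506, Σ(ln r)² = 9.9367, Σln q = 5.7038, Σln r·ln q = 9.4608.
Normal system: [[9.9367, 5.9506]; [5.9506, 4]]·[k, ln C]ᵀ = [9.4608, 5.7038]ᵀ.
Slope k = (n·Σln r·ln q − Σln r·Σln q)/(n·Σ(ln r)² − (Σln r)²) = (4·9.4608 − 5.9506·5.7038)/4.3368 = 0.89979; ln C = (Σln q − k·Σln r)/n = 0.08735.

k = 0.8998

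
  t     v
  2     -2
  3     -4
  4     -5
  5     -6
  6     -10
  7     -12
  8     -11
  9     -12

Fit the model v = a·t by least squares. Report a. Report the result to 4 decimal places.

a = -1.4296

Setting ∂/∂a … = 0 gives: 284·a = -406.
a = (-406)/284 = -1.42958.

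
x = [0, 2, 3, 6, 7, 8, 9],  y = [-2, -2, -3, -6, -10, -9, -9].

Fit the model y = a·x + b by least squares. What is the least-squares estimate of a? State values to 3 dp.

a = -0.985

Forming AᵀA = [[243, 35]; [35, 7]] and Aᵀy = [-272, -41]ᵀ gives AᵀA·[a, b]ᵀ = Aᵀy.
Δ = 243·7 − 35² = 476.
a = ((-272)·7 − 35·(-41))/476 = -67/68; b = (243·(-41) − 35·(-272))/476 = -443/476.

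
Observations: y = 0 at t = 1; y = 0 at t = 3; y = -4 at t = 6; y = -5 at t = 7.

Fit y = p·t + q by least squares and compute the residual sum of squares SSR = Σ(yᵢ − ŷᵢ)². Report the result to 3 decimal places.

SSR = 1.824

Normal-equation sums: Σt·t = 95, Σt = 17, Σ1 = 4.
Right-hand side: Σt·y = -59, Σy = -9.
AᵀA·[p, q]ᵀ = Aᵀy becomes [[95, 17]; [17, 4]]·[p, q]ᵀ = [-59, -9]ᵀ.
Eliminating q: 4·(row 1) − 17·(row 2) gives 91·p = 4·(-59) − 17·(-9) = -83, so p = -83/91.
Then q = ((-9) − 17·(-83/91))/4 = 148/91.
Residuals: -5/7, 101/91, -2/13, -22/91; SSR = 166/91.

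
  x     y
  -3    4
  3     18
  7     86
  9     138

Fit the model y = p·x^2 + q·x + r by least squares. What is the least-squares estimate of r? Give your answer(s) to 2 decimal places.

r = -2.29

Normal-equation sums: Σx^2·x^2 = 9124, Σx^2·x = 1072, Σx^2 = 148, Σx·x = 148, Σx = 16, Σ1 = 4.
Right-hand side: Σx^2·y = 15590, Σx·y = 1886, Σy = 246.
MᵀM·[p, q, r]ᵀ = Mᵀy becomes [[9124, 1072, 148]; [1072, 148, 16]; [148, 16, 4]]·[p, q, r]ᵀ = [15590, 1886, 246]ᵀ.
Solving the 3×3 system (Gaussian elimination) gives p = 389/264, q = 51/22, r = -55/24.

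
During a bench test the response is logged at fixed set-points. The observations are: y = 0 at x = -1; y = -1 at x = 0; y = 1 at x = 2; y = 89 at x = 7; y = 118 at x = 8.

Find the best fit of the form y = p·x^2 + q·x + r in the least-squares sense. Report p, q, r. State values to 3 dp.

Setting ∂/∂p … = 0 gives: 6514·p + 862·q + 118·r = 11917;  862·p + 118·q + 16·r = 1569;  118·p + 16·q + 5·r = 207.
(Σx^2·x^2 = 6514, Σx^2·x = 862, Σx^2 = 118, Σx·x = 118, Σx = 16, Σ1 = 5, Σx^2·y = 11917, Σx·y = 1569, Σy = 207.)
Solving the 3×3 system (Gaussian elimination) gives p = 38209/18084, q = -31639/18084, r = -785/274.

p = 2.113, q = -1.750, r = -2.865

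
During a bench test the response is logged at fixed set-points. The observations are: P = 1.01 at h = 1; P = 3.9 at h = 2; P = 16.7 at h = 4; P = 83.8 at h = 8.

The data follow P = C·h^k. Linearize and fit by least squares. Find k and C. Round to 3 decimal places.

Taking logs, ln P = k·ln h + ln C, so regress ln P on ln h.
Σln h = 4.1589, Σ(ln h)² = 6.7263, Σln P = 8.6148, Σln h·ln P = 14.0550.
Equations: 6.7263·k + 4.1589·ln C = 14.0550;  4.1589·k + 4·ln C = 8.6148.
Slope k = (n·Σln h·ln P − Σln h·Σln P)/(n·Σ(ln h)² − (Σln h)²) = (4·14.0550 − 4.1589·8.6148)/9.6091 = 2.12219; ln C = (Σln P − k·Σln h)/n = -0.05279, so C = exp(-0.05279) = 0.94858.

k = 2.122, C = 0.949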